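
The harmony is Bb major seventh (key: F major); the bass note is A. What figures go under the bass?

4/2

A is the seventh of Bb major seventh, so the chord is in third inversion.
A seventh chord in third inversion is figured 6/4/2, conventionally abbreviated 4/2.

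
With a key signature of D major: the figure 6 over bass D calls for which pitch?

B

Counting 5 letter steps above D lands on B; in D major, that letter is B.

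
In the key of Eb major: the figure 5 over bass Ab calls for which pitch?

Eb

Counting 4 letter steps above Ab lands on E; in Eb major, that letter is Eb.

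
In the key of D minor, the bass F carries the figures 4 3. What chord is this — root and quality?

The figures 4 3 indicate a seventh chord in second inversion.
In second inversion the root lies a fourth above the bass: a fourth above F in D minor is Bb.
The chord tones are F, A, Bb, D, giving Bb major seventh.

Bb major seventh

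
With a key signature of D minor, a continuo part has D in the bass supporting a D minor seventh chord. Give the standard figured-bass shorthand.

7

D is the root of D minor seventh, so the chord is in root position.
A seventh chord in root position is figured 7/5/3, conventionally abbreviated 7.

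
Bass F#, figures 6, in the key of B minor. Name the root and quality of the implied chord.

D major

The figures 6 indicate a triad in first inversion.
In first inversion the root lies a sixth above the bass: a sixth above F# in B minor is D.
The chord tones are F#, A, D, giving D major.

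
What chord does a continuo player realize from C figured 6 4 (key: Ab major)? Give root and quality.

The figures 6 4 indicate a triad in second inversion.
In second inversion the root lies a fourth above the bass: a fourth above C in Ab major is F.
The chord tones are C, F, Ab, giving F minor.

F minor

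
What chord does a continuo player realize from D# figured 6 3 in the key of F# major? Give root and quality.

B major

The figures 6 3 indicate a triad in first inversion.
In first inversion the root lies a sixth above the bass: a sixth above D# in F# major is B.
The chord tones are D#, F#, B, giving B major.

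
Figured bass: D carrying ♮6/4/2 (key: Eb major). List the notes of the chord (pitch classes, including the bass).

D, Eb, G, B

A second above D in this key is Eb.
A fourth above D in this key is G.
A sixth above D in this key is Bb, made natural (B) by the ♮ figure.
Together with the bass D, this spells Eb augmented major seventh in third inversion.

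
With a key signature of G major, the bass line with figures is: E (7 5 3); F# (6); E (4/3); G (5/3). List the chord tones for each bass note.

E (7/5/3): E, G, B, D.
F# (6/3): F#, A, D.
E (6/4/3): E, G, A, C.
G (5/3): G, B, D.

E, G, B, D | F#, A, D | E, G, A, C | G, B, D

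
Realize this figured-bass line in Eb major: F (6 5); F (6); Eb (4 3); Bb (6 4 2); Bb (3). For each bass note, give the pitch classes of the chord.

F, Ab, C, D | F, Ab, D | Eb, G, Ab, C | Bb, C, Eb, G | Bb, D, F

F (6/5/3): F, Ab, C, D.
F (6/3): F, Ab, D.
Eb (6/4/3): Eb, G, Ab, C.
Bb (6/4/2): Bb, C, Eb, G.
Bb (5/3): Bb, D, F.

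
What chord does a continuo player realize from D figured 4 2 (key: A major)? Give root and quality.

The figures 4 2 indicate a seventh chord in third inversion.
In third inversion the root lies a second above the bass: a second above D in A major is E.
The chord tones are D, E, G#, B, giving E dominant seventh.

E dominant seventh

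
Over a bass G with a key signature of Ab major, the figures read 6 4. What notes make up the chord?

G, C, Eb

A fourth above G in this key is C.
A sixth above G in this key is Eb.
Together with the bass G, this spells C minor in second inversion.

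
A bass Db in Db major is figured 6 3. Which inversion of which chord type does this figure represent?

Intervals of 6/3 above the bass form a triad; the bass is the third, so this is first inversion.

triad, first inversion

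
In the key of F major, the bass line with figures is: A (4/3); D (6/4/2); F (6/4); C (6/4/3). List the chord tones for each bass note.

A, C, D, F | D, E, G, Bb | F, Bb, D | C, E, F, A

A (6/4/3): A, C, D, F.
D (6/4/2): D, E, G, Bb.
F (6/4): F, Bb, D.
C (6/4/3): C, E, F, A.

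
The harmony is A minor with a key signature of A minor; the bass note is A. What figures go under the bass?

A is the root of A minor, so the chord is in root position.
A triad in root position is figured 5/3, conventionally abbreviated (no figures — root-position triad).

no figures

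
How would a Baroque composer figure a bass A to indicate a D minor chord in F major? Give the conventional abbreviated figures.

6/4

A is the fifth of D minor, so the chord is in second inversion.
A triad in second inversion is figured 6/4, conventionally abbreviated 6/4.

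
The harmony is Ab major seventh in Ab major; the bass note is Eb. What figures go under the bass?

4/3

Eb is the fifth of Ab major seventh, so the chord is in second inversion.
A seventh chord in second inversion is figured 6/4/3, conventionally abbreviated 4/3.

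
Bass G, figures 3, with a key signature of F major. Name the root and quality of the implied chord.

G minor

The figures 3 indicate a triad in root position.
In root position the bass is the root, so the root is G.
The chord tones are G, Bb, D, giving G minor.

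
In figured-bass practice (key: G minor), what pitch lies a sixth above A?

Counting 5 letter steps above A lands on F; in G minor, that letter is F.

F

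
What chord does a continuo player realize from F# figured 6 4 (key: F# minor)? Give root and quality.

The figures 6 4 indicate a triad in second inversion.
In second inversion the root lies a fourth above the bass: a fourth above F# in F# minor is B.
The chord tones are F#, B, D, giving B minor.

B minor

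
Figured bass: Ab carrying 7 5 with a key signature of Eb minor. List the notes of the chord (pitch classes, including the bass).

Ab, Cb, Eb, Gb

The written figures 7 5 are shorthand for 7/5/3: the 3 is implied.
A third above Ab in this key is Cb.
A fifth above Ab in this key is Eb.
A seventh above Ab in this key is Gb.
Together with the bass Ab, this spells Ab minor seventh in root position.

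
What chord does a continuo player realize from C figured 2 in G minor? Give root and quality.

The figures 2 indicate a seventh chord in third inversion.
In third inversion the root lies a second above the bass: a second above C in G minor is D.
The chord tones are C, D, F, A, giving D minor seventh.

D minor seventh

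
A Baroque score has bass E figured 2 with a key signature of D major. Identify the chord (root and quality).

F# minor seventh

The figures 2 indicate a seventh chord in third inversion.
In third inversion the root lies a second above the bass: a second above E in D major is F#.
The chord tones are E, F#, A, C#, giving F# minor seventh.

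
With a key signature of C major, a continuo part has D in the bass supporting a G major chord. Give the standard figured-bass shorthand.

D is the fifth of G major, so the chord is in second inversion.
A triad in second inversion is figured 6/4, conventionally abbreviated 6/4.

6/4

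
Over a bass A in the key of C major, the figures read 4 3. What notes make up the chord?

The written figures 4 3 are shorthand for 6/4/3: the 6 is implied.
A third above A in this key is C.
A fourth above A in this key is D.
A sixth above A in this key is F.
Together with the bass A, this spells D minor seventh in second inversion.

A, C, D, F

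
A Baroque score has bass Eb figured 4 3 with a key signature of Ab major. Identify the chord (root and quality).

Ab major seventh

The figures 4 3 indicate a seventh chord in second inversion.
In second inversion the root lies a fourth above the bass: a fourth above Eb in Ab major is Ab.
The chord tones are Eb, G, Ab, C, giving Ab major seventh.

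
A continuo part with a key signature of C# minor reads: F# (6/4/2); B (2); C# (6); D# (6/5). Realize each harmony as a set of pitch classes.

F#, G#, B, D# | B, C#, E, G# | C#, E, A | D#, F#, A, B

F# (6/4/2): F#, G#, B, D#.
B (6/4/2): B, C#, E, G#.
C# (6/3): C#, E, A.
D# (6/5/3): D#, F#, A, B.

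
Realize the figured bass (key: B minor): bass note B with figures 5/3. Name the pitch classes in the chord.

B, D, F#

A third above B in this key is D.
A fifth above B in this key is F#.
Together with the bass B, this spells B minor in root position.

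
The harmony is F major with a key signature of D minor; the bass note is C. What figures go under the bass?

C is the fifth of F major, so the chord is in second inversion.
A triad in second inversion is figured 6/4, conventionally abbreviated 6/4.

6/4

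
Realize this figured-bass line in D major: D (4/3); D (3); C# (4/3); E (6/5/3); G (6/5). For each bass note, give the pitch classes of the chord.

D (6/4/3): D, F#, G, B.
D (5/3): D, F#, A.
C# (6/4/3): C#, E, F#, A.
E (6/5/3): E, G, B, C#.
G (6/5/3): G, B, D, E.

D, F#, G, B | D, F#, A | C#, E, F#, A | E, G, B, C# | G, B, D, E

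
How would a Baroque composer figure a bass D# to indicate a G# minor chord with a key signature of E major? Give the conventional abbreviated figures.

6/4

D# is the fifth of G# minor, so the chord is in second inversion.
A triad in second inversion is figured 6/4, conventionally abbreviated 6/4.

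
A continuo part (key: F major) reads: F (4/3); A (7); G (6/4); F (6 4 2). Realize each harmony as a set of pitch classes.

F, A, Bb, D | A, C, E, G | G, C, E | F, G, Bb, D

F (6/4/3): F, A, Bb, D.
A (7/5/3): A, C, E, G.
G (6/4): G, C, E.
F (6/4/2): F, G, Bb, D.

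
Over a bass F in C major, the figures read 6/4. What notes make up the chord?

F, B, D

A fourth above F in this key is B.
A sixth above F in this key is D.
Together with the bass F, this spells B diminished in second inversion.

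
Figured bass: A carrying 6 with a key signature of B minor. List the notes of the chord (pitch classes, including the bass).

A, C#, F#

The written figures 6 are shorthand for 6/3: the 3 is implied.
A third above A in this key is C#.
A sixth above A in this key is F#.
Together with the bass A, this spells F# minor in first inversion.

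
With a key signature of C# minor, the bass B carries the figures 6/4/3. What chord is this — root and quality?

The figures 6/4/3 indicate a seventh chord in second inversion.
In second inversion the root lies a fourth above the bass: a fourth above B in C# minor is E.
The chord tones are B, D#, E, G#, giving E major seventh.

E major seventh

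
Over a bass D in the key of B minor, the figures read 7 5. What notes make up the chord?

The written figures 7 5 are shorthand for 7/5/3: the 3 is implied.
A third above D in this key is F#.
A fifth above D in this key is A.
A seventh above D in this key is C#.
Together with the bass D, this spells D major seventh in root position.

D, F#, A, C#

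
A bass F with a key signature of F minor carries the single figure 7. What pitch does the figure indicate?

Eb

Counting 6 letter steps above F lands on E; in F minor, that letter is Eb.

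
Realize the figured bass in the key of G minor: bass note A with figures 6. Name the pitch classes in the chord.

A, C, F

The written figures 6 are shorthand for 6/3: the 3 is implied.
A third above A in this key is C.
A sixth above A in this key is F.
Together with the bass A, this spells F major in first inversion.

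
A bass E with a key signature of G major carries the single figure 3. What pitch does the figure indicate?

Counting 2 letter steps above E lands on G; in G major, that letter is G.

G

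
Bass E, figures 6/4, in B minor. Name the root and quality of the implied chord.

A major

The figures 6/4 indicate a triad in second inversion.
In second inversion the root lies a fourth above the bass: a fourth above E in B minor is A.
The chord tones are E, A, C#, giving A major.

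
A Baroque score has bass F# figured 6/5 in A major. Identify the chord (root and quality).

D major seventh

The figures 6/5 indicate a seventh chord in first inversion.
In first inversion the root lies a sixth above the bass: a sixth above F# in A major is D.
The chord tones are F#, A, C#, D, giving D major seventh.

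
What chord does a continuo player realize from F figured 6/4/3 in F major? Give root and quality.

The figures 6/4/3 indicate a seventh chord in second inversion.
In second inversion the root lies a fourth above the bass: a fourth above F in F major is Bb.
The chord tones are F, A, Bb, D, giving Bb major seventh.

Bb major seventh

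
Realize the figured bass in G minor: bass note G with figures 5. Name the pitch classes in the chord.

G, Bb, D

The written figures 5 are shorthand for 5/3: the 3 is implied.
A third above G in this key is Bb.
A fifth above G in this key is D.
Together with the bass G, this spells G minor in root position.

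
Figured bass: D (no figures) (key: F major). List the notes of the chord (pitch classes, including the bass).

D, F, A

An unfigured bass implies 5/3.
A third above D in this key is F.
A fifth above D in this key is A.
Together with the bass D, this spells D minor in root position.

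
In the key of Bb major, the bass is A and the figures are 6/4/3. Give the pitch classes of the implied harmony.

A third above A in this key is C.
A fourth above A in this key is D.
A sixth above A in this key is F.
Together with the bass A, this spells D minor seventh in second inversion.

A, C, D, F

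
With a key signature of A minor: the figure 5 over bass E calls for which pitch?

Counting 4 letter steps above E lands on B; in A minor, that letter is B.

B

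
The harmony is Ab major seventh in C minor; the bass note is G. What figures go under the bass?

G is the seventh of Ab major seventh, so the chord is in third inversion.
A seventh chord in third inversion is figured 6/4/2, conventionally abbreviated 4/2.

4/2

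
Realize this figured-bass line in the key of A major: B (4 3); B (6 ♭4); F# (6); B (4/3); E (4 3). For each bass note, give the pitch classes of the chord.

B (6/4/3): B, D, E, G#.
B (6/b4): B, Eb, G#.
F# (6/3): F#, A, D.
B (6/4/3): B, D, E, G#.
E (6/4/3): E, G#, A, C#.

B, D, E, G# | B, Eb, G# | F#, A, D | B, D, E, G# | E, G#, A, C#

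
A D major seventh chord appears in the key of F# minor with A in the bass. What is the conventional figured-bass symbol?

A is the fifth of D major seventh, so the chord is in second inversion.
A seventh chord in second inversion is figured 6/4/3, conventionally abbreviated 4/3.

4/3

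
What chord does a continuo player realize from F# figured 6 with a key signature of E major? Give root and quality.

D# diminished

The figures 6 indicate a triad in first inversion.
In first inversion the root lies a sixth above the bass: a sixth above F# in E major is D#.
The chord tones are F#, A, D#, giving D# diminished.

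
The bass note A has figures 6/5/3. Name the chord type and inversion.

seventh chord, first inversion

Intervals of 6/5/3 above the bass form a seventh chord; the bass is the third, so this is first inversion.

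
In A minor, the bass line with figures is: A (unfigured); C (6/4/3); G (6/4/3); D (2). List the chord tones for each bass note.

A (5/3): A, C, E.
C (6/4/3): C, E, F, A.
G (6/4/3): G, B, C, E.
D (6/4/2): D, E, G, B.

A, C, E | C, E, F, A | G, B, C, E | D, E, G, B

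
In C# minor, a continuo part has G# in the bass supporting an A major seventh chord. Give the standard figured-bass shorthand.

4/2

G# is the seventh of A major seventh, so the chord is in third inversion.
A seventh chord in third inversion is figured 6/4/2, conventionally abbreviated 4/2.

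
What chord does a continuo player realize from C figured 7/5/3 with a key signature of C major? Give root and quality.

The figures 7/5/3 indicate a seventh chord in root position.
In root position the bass is the root, so the root is C.
The chord tones are C, E, G, B, giving C major seventh.

C major seventh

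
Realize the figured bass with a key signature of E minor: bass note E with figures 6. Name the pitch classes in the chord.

The written figures 6 are shorthand for 6/3: the 3 is implied.
A third above E in this key is G.
A sixth above E in this key is C.
Together with the bass E, this spells C major in first inversion.

E, G, C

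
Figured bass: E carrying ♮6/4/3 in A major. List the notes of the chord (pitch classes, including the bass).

E, G#, A, C

A third above E in this key is G#.
A fourth above E in this key is A.
A sixth above E in this key is C#, made natural (C) by the ♮ figure.
Together with the bass E, this spells A minor-major seventh in second inversion.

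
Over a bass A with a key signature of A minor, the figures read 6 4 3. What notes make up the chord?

A third above A in this key is C.
A fourth above A in this key is D.
A sixth above A in this key is F.
Together with the bass A, this spells D minor seventh in second inversion.

A, C, D, F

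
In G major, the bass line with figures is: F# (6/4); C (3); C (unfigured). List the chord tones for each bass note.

F#, B, D | C, E, G | C, E, G

F# (6/4): F#, B, D.
C (5/3): C, E, G.
C (5/3): C, E, G.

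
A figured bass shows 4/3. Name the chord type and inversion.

4/3 is shorthand for 6/4/3.
Intervals of 6/4/3 above the bass form a seventh chord; the bass is the fifth, so this is second inversion.

seventh chord, second inversion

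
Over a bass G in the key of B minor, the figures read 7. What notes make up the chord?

G, B, D, F#

The written figures 7 are shorthand for 7/5/3: the 5/3 are implied.
A third above G in this key is B.
A fifth above G in this key is D.
A seventh above G in this key is F#.
Together with the bass G, this spells G major seventh in root position.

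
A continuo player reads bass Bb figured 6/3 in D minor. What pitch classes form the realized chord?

A third above Bb in this key is D.
A sixth above Bb in this key is G.
Together with the bass Bb, this spells G minor in first inversion.

Bb, D, G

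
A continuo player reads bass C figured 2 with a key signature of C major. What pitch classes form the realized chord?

The written figures 2 are shorthand for 6/4/2: the 6/4 are implied.
A second above C in this key is D.
A fourth above C in this key is F.
A sixth above C in this key is A.
Together with the bass C, this spells D minor seventh in third inversion.

C, D, F, A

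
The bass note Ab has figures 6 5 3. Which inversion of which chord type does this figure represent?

seventh chord, first inversion

Intervals of 6/5/3 above the bass form a seventh chord; the bass is the third, so this is first inversion.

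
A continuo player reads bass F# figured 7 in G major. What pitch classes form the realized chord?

The written figures 7 are shorthand for 7/5/3: the 5/3 are implied.
A third above F# in this key is A.
A fifth above F# in this key is C.
A seventh above F# in this key is E.
Together with the bass F#, this spells F# half-diminished seventh in root position.

F#, A, C, E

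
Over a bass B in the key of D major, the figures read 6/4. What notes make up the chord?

B, E, G

A fourth above B in this key is E.
A sixth above B in this key is G.
Together with the bass B, this spells E minor in second inversion.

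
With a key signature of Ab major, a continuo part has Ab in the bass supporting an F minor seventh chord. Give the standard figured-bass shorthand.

6/5

Ab is the third of F minor seventh, so the chord is in first inversion.
A seventh chord in first inversion is figured 6/5/3, conventionally abbreviated 6/5.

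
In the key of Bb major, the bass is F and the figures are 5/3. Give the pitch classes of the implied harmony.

F, A, C

A third above F in this key is A.
A fifth above F in this key is C.
Together with the bass F, this spells F major in root position.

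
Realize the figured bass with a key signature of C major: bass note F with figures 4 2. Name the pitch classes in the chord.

F, G, B, D

The written figures 4 2 are shorthand for 6/4/2: the 6 is implied.
A second above F in this key is G.
A fourth above F in this key is B.
A sixth above F in this key is D.
Together with the bass F, this spells G dominant seventh in third inversion.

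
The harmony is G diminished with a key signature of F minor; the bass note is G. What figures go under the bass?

G is the root of G diminished, so the chord is in root position.
A triad in root position is figured 5/3, conventionally abbreviated (no figures — root-position triad).

no figures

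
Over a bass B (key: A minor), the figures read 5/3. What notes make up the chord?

B, D, F

A third above B in this key is D.
A fifth above B in this key is F.
Together with the bass B, this spells B diminished in root position.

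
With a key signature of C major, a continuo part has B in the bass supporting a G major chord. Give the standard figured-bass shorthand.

6

B is the third of G major, so the chord is in first inversion.
A triad in first inversion is figured 6/3, conventionally abbreviated 6.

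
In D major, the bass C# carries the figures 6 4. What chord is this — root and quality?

F# minor

The figures 6 4 indicate a triad in second inversion.
In second inversion the root lies a fourth above the bass: a fourth above C# in D major is F#.
The chord tones are C#, F#, A, giving F# minor.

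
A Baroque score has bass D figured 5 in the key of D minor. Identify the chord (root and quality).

The figures 5 indicate a triad in root position.
In root position the bass is the root, so the root is D.
The chord tones are D, F, A, giving D minor.

D minor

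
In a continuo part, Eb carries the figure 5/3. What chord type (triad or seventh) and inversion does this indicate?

Intervals of 5/3 above the bass form a triad; the bass is the root, so this is root position.

triad, root position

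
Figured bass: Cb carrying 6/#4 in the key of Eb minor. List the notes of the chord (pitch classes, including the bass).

A fourth above Cb in this key is F, raised to F# by the sharp.
A sixth above Cb in this key is Ab.

Cb, F#, Ab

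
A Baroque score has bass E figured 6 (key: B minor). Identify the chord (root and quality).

The figures 6 indicate a triad in first inversion.
In first inversion the root lies a sixth above the bass: a sixth above E in B minor is C#.
The chord tones are E, G, C#, giving C# diminished.

C# diminished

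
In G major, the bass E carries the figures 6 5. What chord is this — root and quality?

C major seventh

The figures 6 5 indicate a seventh chord in first inversion.
In first inversion the root lies a sixth above the bass: a sixth above E in G major is C.
The chord tones are E, G, B, C, giving C major seventh.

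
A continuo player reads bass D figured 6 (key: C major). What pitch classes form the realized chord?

The written figures 6 are shorthand for 6/3: the 3 is implied.
A third above D in this key is F.
A sixth above D in this key is B.
Together with the bass D, this spells B diminished in first inversion.

D, F, B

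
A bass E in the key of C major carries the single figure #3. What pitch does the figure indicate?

G#

Counting 2 letter steps above E lands on G; in C major, that letter is G.
The #3 figure raises it a semitone, giving G#.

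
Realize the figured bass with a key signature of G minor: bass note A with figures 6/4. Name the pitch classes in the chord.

A fourth above A in this key is D.
A sixth above A in this key is F.
Together with the bass A, this spells D minor in second inversion.

A, D, F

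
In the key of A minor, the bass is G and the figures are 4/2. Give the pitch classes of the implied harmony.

The written figures 4/2 are shorthand for 6/4/2: the 6 is implied.
A second above G in this key is A.
A fourth above G in this key is C.
A sixth above G in this key is E.
Together with the bass G, this spells A minor seventh in third inversion.

G, A, C, E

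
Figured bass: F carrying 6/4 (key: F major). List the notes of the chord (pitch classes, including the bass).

A fourth above F in this key is Bb.
A sixth above F in this key is D.
Together with the bass F, this spells Bb major in second inversion.

F, Bb, D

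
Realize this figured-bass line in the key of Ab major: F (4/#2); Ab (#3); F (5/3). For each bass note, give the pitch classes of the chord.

F, G#, Bb, Db | Ab, C#, Eb | F, Ab, C

F (6/4/#2): F, G#, Bb, Db.
Ab (5/#3): Ab, C#, Eb.
F (5/3): F, Ab, C.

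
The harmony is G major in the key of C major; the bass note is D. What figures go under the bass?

D is the fifth of G major, so the chord is in second inversion.
A triad in second inversion is figured 6/4, conventionally abbreviated 6/4.

6/4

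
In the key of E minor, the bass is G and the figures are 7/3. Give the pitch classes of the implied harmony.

The written figures 7/3 are shorthand for 7/5/3: the 5 is implied.
A third above G in this key is B.
A fifth above G in this key is D.
A seventh above G in this key is F#.
Together with the bass G, this spells G major seventh in root position.

G, B, D, F#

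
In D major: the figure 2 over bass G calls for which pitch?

Counting 1 letter step above G lands on A; in D major, that letter is A.

A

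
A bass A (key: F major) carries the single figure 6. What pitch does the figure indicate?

Counting 5 letter steps above A lands on F; in F major, that letter is F.

F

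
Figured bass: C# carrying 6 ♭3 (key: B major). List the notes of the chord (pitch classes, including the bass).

A third above C# in this key is E, lowered to Eb by the flat.
A sixth above C# in this key is A#.

C#, Eb, A#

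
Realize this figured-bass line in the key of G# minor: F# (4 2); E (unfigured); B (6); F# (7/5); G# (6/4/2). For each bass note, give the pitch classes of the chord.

F#, G#, B, D# | E, G#, B | B, D#, G# | F#, A#, C#, E | G#, A#, C#, E

F# (6/4/2): F#, G#, B, D#.
E (5/3): E, G#, B.
B (6/3): B, D#, G#.
F# (7/5/3): F#, A#, C#, E.
G# (6/4/2): G#, A#, C#, E.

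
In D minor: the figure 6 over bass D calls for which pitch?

Bb

Counting 5 letter steps above D lands on B; in D minor, that letter is Bb.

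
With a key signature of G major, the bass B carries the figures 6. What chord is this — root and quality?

The figures 6 indicate a triad in first inversion.
In first inversion the root lies a sixth above the bass: a sixth above B in G major is G.
The chord tones are B, D, G, giving G major.

G major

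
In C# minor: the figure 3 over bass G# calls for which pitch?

Counting 2 letter steps above G# lands on B; in C# minor, that letter is B.

B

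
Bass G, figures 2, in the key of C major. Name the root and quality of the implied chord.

A minor seventh

The figures 2 indicate a seventh chord in third inversion.
In third inversion the root lies a second above the bass: a second above G in C major is A.
The chord tones are G, A, C, E, giving A minor seventh.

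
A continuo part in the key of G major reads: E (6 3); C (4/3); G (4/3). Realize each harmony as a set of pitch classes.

E, G, C | C, E, F#, A | G, B, C, E

E (6/3): E, G, C.
C (6/4/3): C, E, F#, A.
G (6/4/3): G, B, C, E.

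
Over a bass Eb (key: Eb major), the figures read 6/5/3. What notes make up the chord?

Eb, G, Bb, C

A third above Eb in this key is G.
A fifth above Eb in this key is Bb.
A sixth above Eb in this key is C.
Together with the bass Eb, this spells C minor seventh in first inversion.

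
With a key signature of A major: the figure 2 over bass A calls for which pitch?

B

Counting 1 letter step above A lands on B; in A major, that letter is B.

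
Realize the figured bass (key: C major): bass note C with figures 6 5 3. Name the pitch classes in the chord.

C, E, G, A

A third above C in this key is E.
A fifth above C in this key is G.
A sixth above C in this key is A.
Together with the bass C, this spells A minor seventh in first inversion.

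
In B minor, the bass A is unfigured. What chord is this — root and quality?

A major

An unfigured bass indicates a triad in root position.
In root position the bass is the root, so the root is A.
The chord tones are A, C#, E, giving A major.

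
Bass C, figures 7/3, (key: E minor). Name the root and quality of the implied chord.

The figures 7/3 indicate a seventh chord in root position.
In root position the bass is the root, so the root is C.
The chord tones are C, E, G, B, giving C major seventh.

C major seventh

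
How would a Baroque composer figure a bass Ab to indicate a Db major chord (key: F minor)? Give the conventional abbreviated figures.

Ab is the fifth of Db major, so the chord is in second inversion.
A triad in second inversion is figured 6/4, conventionally abbreviated 6/4.

6/4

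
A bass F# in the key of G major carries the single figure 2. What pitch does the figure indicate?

Counting 1 letter step above F# lands on G; in G major, that letter is G.

G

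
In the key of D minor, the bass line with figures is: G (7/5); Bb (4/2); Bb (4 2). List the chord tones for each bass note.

G, Bb, D, F | Bb, C, E, G | Bb, C, E, G

G (7/5/3): G, Bb, D, F.
Bb (6/4/2): Bb, C, E, G.
Bb (6/4/2): Bb, C, E, G.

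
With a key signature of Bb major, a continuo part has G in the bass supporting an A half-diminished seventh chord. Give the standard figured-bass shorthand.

4/2

G is the seventh of A half-diminished seventh, so the chord is in third inversion.
A seventh chord in third inversion is figured 6/4/2, conventionally abbreviated 4/2.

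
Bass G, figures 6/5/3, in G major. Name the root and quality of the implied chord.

E minor seventh

The figures 6/5/3 indicate a seventh chord in first inversion.
In first inversion the root lies a sixth above the bass: a sixth above G in G major is E.
The chord tones are G, B, D, E, giving E minor seventh.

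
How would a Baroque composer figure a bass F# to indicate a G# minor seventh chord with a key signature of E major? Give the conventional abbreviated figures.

4/2

F# is the seventh of G# minor seventh, so the chord is in third inversion.
A seventh chord in third inversion is figured 6/4/2, conventionally abbreviated 4/2.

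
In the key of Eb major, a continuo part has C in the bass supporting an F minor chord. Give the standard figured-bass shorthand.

C is the fifth of F minor, so the chord is in second inversion.
A triad in second inversion is figured 6/4, conventionally abbreviated 6/4.

6/4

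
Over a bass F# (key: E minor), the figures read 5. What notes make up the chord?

The written figures 5 are shorthand for 5/3: the 3 is implied.
A third above F# in this key is A.
A fifth above F# in this key is C.
Together with the bass F#, this spells F# diminished in root position.

F#, A, C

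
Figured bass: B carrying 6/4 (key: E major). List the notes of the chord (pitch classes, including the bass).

A fourth above B in this key is E.
A sixth above B in this key is G#.
Together with the bass B, this spells E major in second inversion.

B, E, G#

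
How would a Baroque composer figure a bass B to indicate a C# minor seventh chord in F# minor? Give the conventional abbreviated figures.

B is the seventh of C# minor seventh, so the chord is in third inversion.
A seventh chord in third inversion is figured 6/4/2, conventionally abbreviated 4/2.

4/2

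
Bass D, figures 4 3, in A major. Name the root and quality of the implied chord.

The figures 4 3 indicate a seventh chord in second inversion.
In second inversion the root lies a fourth above the bass: a fourth above D in A major is G#.
The chord tones are D, F#, G#, B, giving G# half-diminished seventh.

G# half-diminished seventh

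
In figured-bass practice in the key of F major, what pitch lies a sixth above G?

Counting 5 letter steps above G lands on E; in F major, that letter is E.

E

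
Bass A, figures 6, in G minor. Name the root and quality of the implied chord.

The figures 6 indicate a triad in first inversion.
In first inversion the root lies a sixth above the bass: a sixth above A in G minor is F.
The chord tones are A, C, F, giving F major.

F major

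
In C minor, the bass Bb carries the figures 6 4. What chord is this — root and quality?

Eb major

The figures 6 4 indicate a triad in second inversion.
In second inversion the root lies a fourth above the bass: a fourth above Bb in C minor is Eb.
The chord tones are Bb, Eb, G, giving Eb major.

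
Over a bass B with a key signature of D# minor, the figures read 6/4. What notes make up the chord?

A fourth above B in this key is E#.
A sixth above B in this key is G#.
Together with the bass B, this spells E# diminished in second inversion.

B, E#, G#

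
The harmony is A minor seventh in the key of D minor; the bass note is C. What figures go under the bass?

C is the third of A minor seventh, so the chord is in first inversion.
A seventh chord in first inversion is figured 6/5/3, conventionally abbreviated 6/5.

6/5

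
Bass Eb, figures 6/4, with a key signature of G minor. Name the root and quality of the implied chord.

A diminished

The figures 6/4 indicate a triad in second inversion.
In second inversion the root lies a fourth above the bass: a fourth above Eb in G minor is A.
The chord tones are Eb, A, C, giving A diminished.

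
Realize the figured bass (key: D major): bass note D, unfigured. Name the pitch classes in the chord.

D, F#, A

An unfigured bass implies 5/3.
A third above D in this key is F#.
A fifth above D in this key is A.
Together with the bass D, this spells D major in root position.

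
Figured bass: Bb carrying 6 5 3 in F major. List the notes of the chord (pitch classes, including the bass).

A third above Bb in this key is D.
A fifth above Bb in this key is F.
A sixth above Bb in this key is G.
Together with the bass Bb, this spells G minor seventh in first inversion.

Bb, D, F, G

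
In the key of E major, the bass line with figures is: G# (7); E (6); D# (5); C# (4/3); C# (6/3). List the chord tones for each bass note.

G# (7/5/3): G#, B, D#, F#.
E (6/3): E, G#, C#.
D# (5/3): D#, F#, A.
C# (6/4/3): C#, E, F#, A.
C# (6/3): C#, E, A.

G#, B, D#, F# | E, G#, C# | D#, F#, A | C#, E, F#, A | C#, E, A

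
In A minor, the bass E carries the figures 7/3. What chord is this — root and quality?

E minor seventh

The figures 7/3 indicate a seventh chord in root position.
In root position the bass is the root, so the root is E.
The chord tones are E, G, B, D, giving E minor seventh.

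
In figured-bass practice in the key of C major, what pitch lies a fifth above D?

Counting 4 letter steps above D lands on A; in C major, that letter is A.

A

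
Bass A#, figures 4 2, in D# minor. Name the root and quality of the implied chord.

B major seventh

The figures 4 2 indicate a seventh chord in third inversion.
In third inversion the root lies a second above the bass: a second above A# in D# minor is B.
The chord tones are A#, B, D#, F#, giving B major seventh.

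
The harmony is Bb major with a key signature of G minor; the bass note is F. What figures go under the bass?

F is the fifth of Bb major, so the chord is in second inversion.
A triad in second inversion is figured 6/4, conventionally abbreviated 6/4.

6/4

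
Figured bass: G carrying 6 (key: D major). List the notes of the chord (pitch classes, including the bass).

The written figures 6 are shorthand for 6/3: the 3 is implied.
A third above G in this key is B.
A sixth above G in this key is E.
Together with the bass G, this spells E minor in first inversion.

G, B, E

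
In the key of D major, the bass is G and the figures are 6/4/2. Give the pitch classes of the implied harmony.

G, A, C#, E

A second above G in this key is A.
A fourth above G in this key is C#.
A sixth above G in this key is E.
Together with the bass G, this spells A dominant seventh in third inversion.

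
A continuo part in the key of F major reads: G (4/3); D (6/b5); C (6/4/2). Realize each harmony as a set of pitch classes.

G (6/4/3): G, Bb, C, E.
D (6/b5/3): D, F, Ab, Bb.
C (6/4/2): C, D, F, A.

G, Bb, C, E | D, F, Ab, Bb | C, D, F, A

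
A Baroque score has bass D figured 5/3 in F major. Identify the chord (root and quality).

D minor

The figures 5/3 indicate a triad in root position.
In root position the bass is the root, so the root is D.
The chord tones are D, F, A, giving D minor.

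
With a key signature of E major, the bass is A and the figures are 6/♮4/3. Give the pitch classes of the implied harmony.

A, C#, D, F#

A third above A in this key is C#.
A fourth above A in this key is D#, made natural (D) by the ♮ figure.
A sixth above A in this key is F#.
Together with the bass A, this spells D major seventh in second inversion.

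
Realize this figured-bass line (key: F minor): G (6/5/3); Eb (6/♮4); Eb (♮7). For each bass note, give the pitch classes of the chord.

G (6/5/3): G, Bb, Db, Eb.
Eb (6/♮4): Eb, A, C.
Eb (♮7/5/3): Eb, G, Bb, D.

G, Bb, Db, Eb | Eb, A, C | Eb, G, Bb, D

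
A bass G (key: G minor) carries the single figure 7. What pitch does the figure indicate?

Counting 6 letter steps above G lands on F; in G minor, that letter is F.

F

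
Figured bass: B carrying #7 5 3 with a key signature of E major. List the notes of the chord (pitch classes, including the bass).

A third above B in this key is D#.
A fifth above B in this key is F#.
A seventh above B in this key is A, raised to A# by the sharp.
Together with the bass B, this spells B major seventh in root position.

B, D#, F#, A#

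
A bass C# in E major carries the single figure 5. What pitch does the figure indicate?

G#

Counting 4 letter steps above C# lands on G; in E major, that letter is G#.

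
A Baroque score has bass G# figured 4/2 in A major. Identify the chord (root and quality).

A major seventh

The figures 4/2 indicate a seventh chord in third inversion.
In third inversion the root lies a second above the bass: a second above G# in A major is A.
The chord tones are G#, A, C#, E, giving A major seventh.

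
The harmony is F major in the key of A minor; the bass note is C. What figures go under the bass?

C is the fifth of F major, so the chord is in second inversion.
A triad in second inversion is figured 6/4, conventionally abbreviated 6/4.

6/4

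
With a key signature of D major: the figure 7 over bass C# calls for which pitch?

Counting 6 letter steps above C# lands on B; in D major, that letter is B.

B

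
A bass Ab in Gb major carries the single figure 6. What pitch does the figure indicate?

F

Counting 5 letter steps above Ab lands on F; in Gb major, that letter is F.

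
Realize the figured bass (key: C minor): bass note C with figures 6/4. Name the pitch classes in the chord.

C, F, Ab

A fourth above C in this key is F.
A sixth above C in this key is Ab.
Together with the bass C, this spells F minor in second inversion.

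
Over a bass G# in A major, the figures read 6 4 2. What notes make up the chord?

A second above G# in this key is A.
A fourth above G# in this key is C#.
A sixth above G# in this key is E.
Together with the bass G#, this spells A major seventh in third inversion.

G#, A, C#, E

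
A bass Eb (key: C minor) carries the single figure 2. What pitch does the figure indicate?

Counting 1 letter step above Eb lands on F; in C minor, that letter is F.

F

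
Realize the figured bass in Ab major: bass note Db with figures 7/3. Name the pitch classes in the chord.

Db, F, Ab, C

The written figures 7/3 are shorthand for 7/5/3: the 5 is implied.
A third above Db in this key is F.
A fifth above Db in this key is Ab.
A seventh above Db in this key is C.
Together with the bass Db, this spells Db major seventh in root position.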